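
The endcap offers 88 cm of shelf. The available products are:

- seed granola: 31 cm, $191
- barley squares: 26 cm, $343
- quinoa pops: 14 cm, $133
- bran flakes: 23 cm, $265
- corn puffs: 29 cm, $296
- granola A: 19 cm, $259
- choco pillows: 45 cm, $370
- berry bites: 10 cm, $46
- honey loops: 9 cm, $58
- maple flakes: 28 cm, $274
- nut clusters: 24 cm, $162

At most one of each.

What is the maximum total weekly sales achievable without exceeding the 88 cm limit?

1031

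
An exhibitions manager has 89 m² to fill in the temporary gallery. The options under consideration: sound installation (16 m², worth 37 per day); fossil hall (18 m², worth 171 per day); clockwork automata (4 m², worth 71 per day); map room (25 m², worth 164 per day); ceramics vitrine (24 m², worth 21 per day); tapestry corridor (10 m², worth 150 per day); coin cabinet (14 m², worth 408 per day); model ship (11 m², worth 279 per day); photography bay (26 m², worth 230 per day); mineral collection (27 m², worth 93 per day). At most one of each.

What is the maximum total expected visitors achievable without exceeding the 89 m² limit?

1309

By expected visitors per m²: coin cabinet 29.14, model ship 25.36, clockwork automata 17.75 lead.
Best packing: fossil hall + clockwork automata + tapestry corridor + coin cabinet + model ship + photography bay — 83 m², 1309 total.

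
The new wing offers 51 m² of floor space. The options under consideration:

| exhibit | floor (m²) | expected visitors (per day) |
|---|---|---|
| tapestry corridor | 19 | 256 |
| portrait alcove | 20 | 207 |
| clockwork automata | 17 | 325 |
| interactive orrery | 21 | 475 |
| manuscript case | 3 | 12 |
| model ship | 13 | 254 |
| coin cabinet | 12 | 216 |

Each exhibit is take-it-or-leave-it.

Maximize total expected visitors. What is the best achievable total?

1054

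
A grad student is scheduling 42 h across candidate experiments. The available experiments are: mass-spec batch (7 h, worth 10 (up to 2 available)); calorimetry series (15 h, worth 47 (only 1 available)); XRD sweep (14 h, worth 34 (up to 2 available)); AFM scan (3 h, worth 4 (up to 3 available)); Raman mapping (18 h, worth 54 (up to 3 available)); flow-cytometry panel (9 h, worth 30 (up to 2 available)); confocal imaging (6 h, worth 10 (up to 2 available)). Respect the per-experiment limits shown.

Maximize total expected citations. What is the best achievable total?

Taking the top-ratio experiments first gives calorimetry series + AFM scan + 2×flow-cytometry panel + confocal imaging for 121 (42 h).
Replace AFM scan and flow-cytometry panel and confocal imaging with Raman mapping: the trade gains 10 net, giving 131 at 42 h.
Every other selection either busts 42 h or exceeds an availability limit or fails to beat 131.

131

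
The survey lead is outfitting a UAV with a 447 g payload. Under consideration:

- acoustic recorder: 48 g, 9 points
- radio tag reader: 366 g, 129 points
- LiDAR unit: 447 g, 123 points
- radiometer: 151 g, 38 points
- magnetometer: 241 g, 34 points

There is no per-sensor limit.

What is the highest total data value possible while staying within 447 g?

Ranking by ratio (data value/g): radio tag reader 0.35, LiDAR unit 0.28, radiometer 0.25.
Acoustic recorder + radio tag reader uses 414 of the 447 g and totals 138.

138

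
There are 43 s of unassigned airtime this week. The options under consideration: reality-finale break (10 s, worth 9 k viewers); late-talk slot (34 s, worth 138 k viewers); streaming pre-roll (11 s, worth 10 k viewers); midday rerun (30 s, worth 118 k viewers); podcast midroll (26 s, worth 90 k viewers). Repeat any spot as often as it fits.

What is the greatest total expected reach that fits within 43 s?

138

Taking late-talk slot: 34 s used, 138 in expected reach.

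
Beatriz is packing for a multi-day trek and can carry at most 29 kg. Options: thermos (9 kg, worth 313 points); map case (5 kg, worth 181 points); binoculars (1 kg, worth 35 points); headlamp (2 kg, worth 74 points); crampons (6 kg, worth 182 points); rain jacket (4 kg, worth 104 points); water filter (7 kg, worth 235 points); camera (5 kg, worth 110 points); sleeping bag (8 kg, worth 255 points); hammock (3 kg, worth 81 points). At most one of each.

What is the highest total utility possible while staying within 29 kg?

985

Ranking by ratio (utility/kg): headlamp 37.00, map case 36.20, binoculars 35.00.
Greedy by ratio would take thermos + map case + binoculars + headlamp + water filter + hammock: 27 kg used, total 919.
Dropping binoculars and hammock frees 4 kg; slotting in crampons (6 kg) lifts the total to 985 at 29 kg.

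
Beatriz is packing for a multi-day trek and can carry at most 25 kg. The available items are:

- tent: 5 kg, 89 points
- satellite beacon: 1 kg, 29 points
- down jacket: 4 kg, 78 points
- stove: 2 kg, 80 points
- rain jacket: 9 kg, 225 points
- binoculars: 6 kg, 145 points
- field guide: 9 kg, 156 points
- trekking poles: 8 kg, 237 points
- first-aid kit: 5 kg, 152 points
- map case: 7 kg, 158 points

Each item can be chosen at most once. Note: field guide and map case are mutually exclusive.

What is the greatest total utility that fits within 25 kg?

Best packing: satellite beacon + stove + rain jacket + trekking poles + first-aid kit — 25 kg, 723 total.
Next best is stove + rain jacket + trekking poles + first-aid kit at 694 (24 kg) — short by 29.

723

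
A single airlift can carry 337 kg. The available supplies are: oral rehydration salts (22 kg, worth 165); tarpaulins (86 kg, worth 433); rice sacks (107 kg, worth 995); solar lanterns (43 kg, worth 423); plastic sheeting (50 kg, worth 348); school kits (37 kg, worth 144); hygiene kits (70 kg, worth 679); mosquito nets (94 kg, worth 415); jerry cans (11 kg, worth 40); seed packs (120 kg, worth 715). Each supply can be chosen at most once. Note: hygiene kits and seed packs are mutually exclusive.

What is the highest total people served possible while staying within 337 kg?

2754

The ratio ordering already packs tightly: oral rehydration salts + rice sacks + solar lanterns + plastic sheeting + school kits + hygiene kits, 329 kg, 2754.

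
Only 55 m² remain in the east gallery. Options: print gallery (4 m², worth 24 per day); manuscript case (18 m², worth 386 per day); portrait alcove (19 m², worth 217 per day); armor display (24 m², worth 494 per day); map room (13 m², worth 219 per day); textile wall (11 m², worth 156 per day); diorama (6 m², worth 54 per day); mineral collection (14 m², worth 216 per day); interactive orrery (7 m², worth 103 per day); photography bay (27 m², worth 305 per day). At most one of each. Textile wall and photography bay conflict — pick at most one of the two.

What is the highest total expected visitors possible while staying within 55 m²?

Best packing: manuscript case + armor display + map room — 55 m², 1099 total.
An exhaustive check of the 1024 subsets confirms 1099.

1099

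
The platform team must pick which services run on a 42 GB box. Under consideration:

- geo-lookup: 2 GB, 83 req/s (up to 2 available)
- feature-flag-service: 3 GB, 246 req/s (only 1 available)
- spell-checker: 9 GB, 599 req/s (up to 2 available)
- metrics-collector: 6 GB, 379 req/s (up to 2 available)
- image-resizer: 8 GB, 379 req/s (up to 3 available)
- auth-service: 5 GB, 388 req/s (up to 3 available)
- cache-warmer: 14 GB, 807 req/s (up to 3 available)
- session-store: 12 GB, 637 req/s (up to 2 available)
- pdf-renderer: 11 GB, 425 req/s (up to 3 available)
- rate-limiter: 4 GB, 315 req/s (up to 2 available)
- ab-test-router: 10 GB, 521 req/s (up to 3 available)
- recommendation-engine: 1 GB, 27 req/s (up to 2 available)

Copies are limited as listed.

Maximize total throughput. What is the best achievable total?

By throughput per GB: feature-flag-service 82.00, rate-limiter 78.75, auth-service 77.60 lead.
Taking feature-flag-service + spell-checker + metrics-collector + 3×auth-service + 2×rate-limiter + recommendation-engine: 42 GB used, 3045 in throughput.
That's the maximum — no swap from here does better than 3045.

3045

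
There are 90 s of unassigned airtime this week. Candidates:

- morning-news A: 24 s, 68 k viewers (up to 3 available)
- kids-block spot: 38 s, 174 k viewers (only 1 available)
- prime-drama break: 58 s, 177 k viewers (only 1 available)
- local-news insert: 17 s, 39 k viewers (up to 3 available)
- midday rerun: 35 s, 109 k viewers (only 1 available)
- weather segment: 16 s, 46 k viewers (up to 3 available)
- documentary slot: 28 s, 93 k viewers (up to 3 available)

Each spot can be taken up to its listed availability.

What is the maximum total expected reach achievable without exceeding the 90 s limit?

335

A density-first pass picks kids-block spot + weather segment + documentary slot — 313 at 82 s.
The 16 s tied up in weather segment is better spent on morning-news A — total rises to 335 (90 s).
Every other selection either busts 90 s or exceeds an availability limit or fails to beat 335.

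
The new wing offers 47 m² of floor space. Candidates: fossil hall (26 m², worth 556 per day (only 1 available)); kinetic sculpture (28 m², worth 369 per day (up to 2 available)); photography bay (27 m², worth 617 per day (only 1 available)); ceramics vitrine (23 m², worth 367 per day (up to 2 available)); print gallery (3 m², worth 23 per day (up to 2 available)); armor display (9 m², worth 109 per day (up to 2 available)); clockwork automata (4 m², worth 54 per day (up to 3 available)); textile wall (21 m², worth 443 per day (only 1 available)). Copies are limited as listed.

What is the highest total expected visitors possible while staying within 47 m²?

999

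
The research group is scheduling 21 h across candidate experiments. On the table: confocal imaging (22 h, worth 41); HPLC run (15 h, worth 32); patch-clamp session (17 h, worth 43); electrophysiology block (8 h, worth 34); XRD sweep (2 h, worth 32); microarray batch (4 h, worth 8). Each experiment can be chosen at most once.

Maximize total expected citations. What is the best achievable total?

Greedy by ratio would take electrophysiology block + XRD sweep + microarray batch: 14 h used, total 74.
Replace electrophysiology block and microarray batch with patch-clamp session: the trade gains 1 net, giving 75 at 19 h.

75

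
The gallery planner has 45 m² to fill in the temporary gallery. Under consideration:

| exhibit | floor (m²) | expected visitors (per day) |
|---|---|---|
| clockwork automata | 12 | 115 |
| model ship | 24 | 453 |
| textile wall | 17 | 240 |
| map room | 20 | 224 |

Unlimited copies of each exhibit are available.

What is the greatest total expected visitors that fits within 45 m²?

693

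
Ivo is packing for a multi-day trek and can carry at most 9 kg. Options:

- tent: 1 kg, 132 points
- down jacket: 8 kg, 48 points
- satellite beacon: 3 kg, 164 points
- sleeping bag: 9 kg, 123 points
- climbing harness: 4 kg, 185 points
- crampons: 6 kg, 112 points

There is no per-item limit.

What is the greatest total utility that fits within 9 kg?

1188

9×tent uses 9 of the 9 kg and totals 1188.
That's the maximum — no swap from here does better than 1188.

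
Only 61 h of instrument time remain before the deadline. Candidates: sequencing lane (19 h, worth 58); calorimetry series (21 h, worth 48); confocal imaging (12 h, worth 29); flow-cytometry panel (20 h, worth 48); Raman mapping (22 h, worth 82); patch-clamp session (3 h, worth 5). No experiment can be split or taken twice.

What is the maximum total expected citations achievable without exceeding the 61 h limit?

188

Ranking by ratio (expected citations/h): Raman mapping 3.73, sequencing lane 3.05, confocal imaging 2.42, flow-cytometry panel 2.40.
A density-first pass picks sequencing lane + confocal imaging + Raman mapping + patch-clamp session — 174 at 56 h.
Dropping confocal imaging and patch-clamp session frees 15 h; slotting in flow-cytometry panel (20 h) lifts the total to 188 at 61 h.
No other feasible combination exceeds 188.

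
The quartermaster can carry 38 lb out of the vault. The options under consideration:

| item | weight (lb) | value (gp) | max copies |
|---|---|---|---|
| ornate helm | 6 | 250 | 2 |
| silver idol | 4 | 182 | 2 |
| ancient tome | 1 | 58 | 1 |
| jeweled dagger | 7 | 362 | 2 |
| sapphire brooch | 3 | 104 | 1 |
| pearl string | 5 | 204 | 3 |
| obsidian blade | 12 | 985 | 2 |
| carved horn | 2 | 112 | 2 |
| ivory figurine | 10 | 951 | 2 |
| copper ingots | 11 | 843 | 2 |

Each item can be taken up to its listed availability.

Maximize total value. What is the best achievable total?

3181

A density-first pass picks ancient tome + obsidian blade + 2×carved horn + 2×ivory figurine — 3169 at 37 lb.
Replace ancient tome and carved horn with silver idol: the trade gains 12 net, giving 3181 at 38 lb.
Nothing else within 38 lb beats 3181.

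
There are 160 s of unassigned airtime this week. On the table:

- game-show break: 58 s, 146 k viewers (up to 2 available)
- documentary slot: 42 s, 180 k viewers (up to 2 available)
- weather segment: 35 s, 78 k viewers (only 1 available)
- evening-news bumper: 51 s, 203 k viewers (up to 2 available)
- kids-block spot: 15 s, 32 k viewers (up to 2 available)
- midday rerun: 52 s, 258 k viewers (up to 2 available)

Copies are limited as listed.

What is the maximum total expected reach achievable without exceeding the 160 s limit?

The ratio heuristic lands on documentary slot + 2×midday rerun (696) but leaves 14 s idle.
Dropping documentary slot frees 42 s; slotting in evening-news bumper (51 s) lifts the total to 719 at 155 s.
Every other selection either busts 160 s or exceeds an availability limit or fails to beat 719.

719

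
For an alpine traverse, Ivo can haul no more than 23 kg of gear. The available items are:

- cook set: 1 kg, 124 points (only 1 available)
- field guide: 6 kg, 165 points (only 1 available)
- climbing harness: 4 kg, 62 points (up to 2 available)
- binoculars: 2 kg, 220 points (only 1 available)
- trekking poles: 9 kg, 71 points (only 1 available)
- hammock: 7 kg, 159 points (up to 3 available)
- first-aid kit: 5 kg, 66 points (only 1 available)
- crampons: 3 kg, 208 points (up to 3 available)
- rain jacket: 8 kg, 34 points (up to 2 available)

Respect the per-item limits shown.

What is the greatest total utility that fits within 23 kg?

A density-first pass picks cook set + field guide + climbing harness + binoculars + 3×crampons — 1195 at 22 kg.
The 4 kg tied up in climbing harness is better spent on first-aid kit — total rises to 1199 (23 kg).
Nothing else within 23 kg beats 1199.

1199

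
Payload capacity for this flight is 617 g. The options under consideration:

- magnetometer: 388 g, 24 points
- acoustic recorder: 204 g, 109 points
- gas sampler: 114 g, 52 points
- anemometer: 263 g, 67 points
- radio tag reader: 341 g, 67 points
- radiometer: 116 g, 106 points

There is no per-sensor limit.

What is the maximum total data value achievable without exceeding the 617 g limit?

530

Taking 5×radiometer: 580 g used, 530 in data value.
That's the maximum — no swap from here does better than 530.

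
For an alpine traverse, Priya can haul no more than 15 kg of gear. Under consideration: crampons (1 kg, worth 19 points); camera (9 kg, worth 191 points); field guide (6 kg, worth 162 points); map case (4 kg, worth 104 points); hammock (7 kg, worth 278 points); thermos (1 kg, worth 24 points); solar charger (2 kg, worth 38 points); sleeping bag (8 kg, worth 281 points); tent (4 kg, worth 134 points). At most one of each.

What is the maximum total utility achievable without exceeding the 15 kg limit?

559

By utility per kg: hammock 39.71, sleeping bag 35.12, tent 33.50 lead.
Taking hammock + sleeping bag: 15 kg used, 559 in utility.
Runner-up map case + hammock + tent tops out at 516.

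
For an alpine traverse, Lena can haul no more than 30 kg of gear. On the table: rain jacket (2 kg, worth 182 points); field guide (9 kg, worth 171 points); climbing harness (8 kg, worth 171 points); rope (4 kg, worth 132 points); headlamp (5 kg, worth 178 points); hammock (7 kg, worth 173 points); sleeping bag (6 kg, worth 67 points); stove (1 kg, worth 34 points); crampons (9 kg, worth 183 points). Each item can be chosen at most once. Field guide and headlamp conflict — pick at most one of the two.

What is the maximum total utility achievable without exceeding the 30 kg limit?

882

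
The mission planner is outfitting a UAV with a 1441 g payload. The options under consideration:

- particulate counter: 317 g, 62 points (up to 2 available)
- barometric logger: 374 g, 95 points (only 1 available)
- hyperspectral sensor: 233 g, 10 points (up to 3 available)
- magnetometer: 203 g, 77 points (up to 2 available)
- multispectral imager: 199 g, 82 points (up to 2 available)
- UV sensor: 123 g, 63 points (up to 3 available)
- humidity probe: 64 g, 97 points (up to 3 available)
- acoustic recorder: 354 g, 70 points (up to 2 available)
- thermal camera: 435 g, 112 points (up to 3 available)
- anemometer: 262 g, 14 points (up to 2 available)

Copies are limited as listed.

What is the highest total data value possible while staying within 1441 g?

798

The ratio ordering already packs tightly: 2×magnetometer + 2×multispectral imager + 3×UV sensor + 3×humidity probe, 1365 g, 798.
No other feasible combination exceeds 798.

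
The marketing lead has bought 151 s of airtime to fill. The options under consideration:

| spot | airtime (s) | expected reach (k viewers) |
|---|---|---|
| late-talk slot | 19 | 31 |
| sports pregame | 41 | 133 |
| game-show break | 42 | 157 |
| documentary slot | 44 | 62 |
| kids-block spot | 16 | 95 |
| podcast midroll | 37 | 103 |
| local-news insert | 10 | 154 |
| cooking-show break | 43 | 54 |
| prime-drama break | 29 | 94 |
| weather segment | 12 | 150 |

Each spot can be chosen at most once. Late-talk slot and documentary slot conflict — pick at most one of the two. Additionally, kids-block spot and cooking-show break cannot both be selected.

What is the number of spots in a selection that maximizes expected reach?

The maximum expected reach within 151 s is 783.
For example sports pregame + game-show break + kids-block spot + local-news insert + prime-drama break + weather segment achieves it, using 150 s.
Any selection reaching 783 contains exactly 6 spots.

6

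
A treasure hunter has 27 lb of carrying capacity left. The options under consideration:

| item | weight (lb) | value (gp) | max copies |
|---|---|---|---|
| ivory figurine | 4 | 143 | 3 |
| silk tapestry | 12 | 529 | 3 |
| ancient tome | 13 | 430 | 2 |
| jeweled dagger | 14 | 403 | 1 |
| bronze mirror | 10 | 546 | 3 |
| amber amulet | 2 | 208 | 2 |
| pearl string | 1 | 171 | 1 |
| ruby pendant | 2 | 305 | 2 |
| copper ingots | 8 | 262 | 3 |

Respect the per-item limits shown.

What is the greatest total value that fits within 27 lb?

A density-first pass picks 2×ivory figurine + bronze mirror + 2×amber amulet + pearl string + 2×ruby pendant — 2029 at 27 lb.
Replace 2×ivory figurine and amber amulet with bronze mirror: the trade gains 52 net, giving 2081 at 27 lb.
No other feasible combination exceeds 2081.

2081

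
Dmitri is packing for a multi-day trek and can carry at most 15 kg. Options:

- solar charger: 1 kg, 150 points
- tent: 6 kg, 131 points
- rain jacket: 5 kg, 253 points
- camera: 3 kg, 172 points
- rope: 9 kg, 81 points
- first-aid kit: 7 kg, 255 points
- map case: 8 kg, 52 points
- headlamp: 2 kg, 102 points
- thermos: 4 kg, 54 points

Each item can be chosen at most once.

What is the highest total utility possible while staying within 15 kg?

A density-first pass picks solar charger + rain jacket + camera + headlamp + thermos — 731 at 15 kg.
The 7 kg tied up in camera and thermos is better spent on first-aid kit — total rises to 760 (15 kg).
Runner-up solar charger + rain jacket + camera + headlamp + thermos tops out at 731.

760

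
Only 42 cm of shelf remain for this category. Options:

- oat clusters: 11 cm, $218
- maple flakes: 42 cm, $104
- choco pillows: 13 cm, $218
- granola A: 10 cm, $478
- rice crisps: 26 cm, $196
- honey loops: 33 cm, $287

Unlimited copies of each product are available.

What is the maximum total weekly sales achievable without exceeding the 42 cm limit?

Ranking by ratio (weekly sales/cm): granola A 47.80, oat clusters 19.82, choco pillows 16.77, honey loops 8.70.
The ratio ordering already packs tightly: 4×granola A, 40 cm, 1912.

1912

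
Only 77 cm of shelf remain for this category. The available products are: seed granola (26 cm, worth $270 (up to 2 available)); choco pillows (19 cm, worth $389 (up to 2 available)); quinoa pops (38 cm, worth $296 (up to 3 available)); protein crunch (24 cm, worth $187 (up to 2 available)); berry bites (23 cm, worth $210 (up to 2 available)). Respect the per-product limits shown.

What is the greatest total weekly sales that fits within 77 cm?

1074

The ratio heuristic lands on seed granola + 2×choco pillows (1048) but leaves 13 cm idle.
Dropping seed granola frees 26 cm; slotting in quinoa pops (38 cm) lifts the total to 1074 at 76 cm.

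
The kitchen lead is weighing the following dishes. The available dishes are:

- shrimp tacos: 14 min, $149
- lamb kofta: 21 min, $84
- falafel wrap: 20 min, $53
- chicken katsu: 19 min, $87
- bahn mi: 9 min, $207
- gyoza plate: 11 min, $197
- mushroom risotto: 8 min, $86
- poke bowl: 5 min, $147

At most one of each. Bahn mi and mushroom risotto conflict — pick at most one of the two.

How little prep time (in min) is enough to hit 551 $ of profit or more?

Need the lightest bundle worth ≥ 551.
bahn mi + gyoza plate + poke bowl reaches 551 using 25 min.
Below 25 min the best achievable stays under 551.

25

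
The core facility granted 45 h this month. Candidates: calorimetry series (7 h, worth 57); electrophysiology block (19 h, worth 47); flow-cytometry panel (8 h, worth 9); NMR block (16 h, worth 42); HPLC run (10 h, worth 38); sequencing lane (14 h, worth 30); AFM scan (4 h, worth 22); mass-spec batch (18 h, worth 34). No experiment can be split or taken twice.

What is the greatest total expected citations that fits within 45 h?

168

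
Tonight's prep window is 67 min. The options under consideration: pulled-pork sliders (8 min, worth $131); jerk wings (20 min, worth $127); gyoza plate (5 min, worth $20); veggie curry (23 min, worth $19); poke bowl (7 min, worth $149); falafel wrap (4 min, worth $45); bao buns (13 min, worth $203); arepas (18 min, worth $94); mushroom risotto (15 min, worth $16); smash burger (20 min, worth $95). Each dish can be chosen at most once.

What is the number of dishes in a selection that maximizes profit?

5

Optimal total is 704.
pulled-pork sliders + jerk wings + poke bowl + bao buns + arepas hits 704 at 66 min.
Every optimal selection uses 5 dishes.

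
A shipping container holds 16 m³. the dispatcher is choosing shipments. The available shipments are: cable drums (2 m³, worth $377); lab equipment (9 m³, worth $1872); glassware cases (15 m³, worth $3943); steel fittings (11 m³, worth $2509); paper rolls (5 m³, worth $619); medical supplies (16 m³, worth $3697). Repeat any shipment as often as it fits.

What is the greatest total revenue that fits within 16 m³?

Ranking by ratio (revenue/m³): glassware cases 262.87, medical supplies 231.06, steel fittings 228.09.
Glassware cases uses 15 of the 16 m³ and totals 3943.
That's the maximum — no swap from here does better than 3943.

3943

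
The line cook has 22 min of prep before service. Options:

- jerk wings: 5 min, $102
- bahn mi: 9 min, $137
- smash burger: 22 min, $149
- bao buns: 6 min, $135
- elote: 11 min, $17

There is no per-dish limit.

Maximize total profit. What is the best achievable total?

474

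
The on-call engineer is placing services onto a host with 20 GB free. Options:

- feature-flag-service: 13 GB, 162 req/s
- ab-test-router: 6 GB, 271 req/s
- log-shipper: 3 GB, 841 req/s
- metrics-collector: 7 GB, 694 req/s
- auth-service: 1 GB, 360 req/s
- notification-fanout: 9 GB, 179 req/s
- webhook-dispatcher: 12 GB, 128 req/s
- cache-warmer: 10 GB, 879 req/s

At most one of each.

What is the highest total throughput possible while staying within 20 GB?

2414

Greedy by ratio would take ab-test-router + log-shipper + metrics-collector + auth-service: 17 GB used, total 2166.
The 7 GB tied up in ab-test-router and auth-service is better spent on cache-warmer — total rises to 2414 (20 GB).
That's the maximum — no swap from here does better than 2414.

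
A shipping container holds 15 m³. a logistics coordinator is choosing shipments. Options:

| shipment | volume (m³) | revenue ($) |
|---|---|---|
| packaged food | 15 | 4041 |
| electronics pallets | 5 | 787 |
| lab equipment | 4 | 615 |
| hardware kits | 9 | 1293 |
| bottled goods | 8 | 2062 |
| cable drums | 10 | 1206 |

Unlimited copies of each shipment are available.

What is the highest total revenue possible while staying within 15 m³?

Ranking by ratio (revenue/m³): packaged food 269.40, bottled goods 257.75, electronics pallets 157.40.
Packaged food uses 15 of the 15 m³ and totals 4041.
Nothing else within 15 m³ beats 4041.

4041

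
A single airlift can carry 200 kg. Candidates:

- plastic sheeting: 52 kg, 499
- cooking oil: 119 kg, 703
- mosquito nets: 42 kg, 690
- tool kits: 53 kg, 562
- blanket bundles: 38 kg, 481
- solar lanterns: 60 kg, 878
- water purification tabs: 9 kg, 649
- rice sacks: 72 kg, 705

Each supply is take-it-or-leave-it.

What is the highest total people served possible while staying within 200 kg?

2922

Filling by ratio: mosquito nets + blanket bundles + solar lanterns + water purification tabs for 2698, with 51 kg left unused.
The 38 kg tied up in blanket bundles is better spent on rice sacks — total rises to 2922 (183 kg).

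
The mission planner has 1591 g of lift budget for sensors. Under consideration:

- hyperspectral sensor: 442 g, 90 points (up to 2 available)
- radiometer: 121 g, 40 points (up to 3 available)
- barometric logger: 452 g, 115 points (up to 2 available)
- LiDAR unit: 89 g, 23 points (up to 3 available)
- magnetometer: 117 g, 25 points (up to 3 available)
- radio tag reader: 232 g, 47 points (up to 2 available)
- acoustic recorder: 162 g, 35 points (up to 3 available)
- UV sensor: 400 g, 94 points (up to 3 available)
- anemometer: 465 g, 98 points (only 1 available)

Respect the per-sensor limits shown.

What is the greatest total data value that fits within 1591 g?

A density-first pass picks 3×radiometer + 2×barometric logger + 3×LiDAR unit — 419 at 1534 g.
Dropping 2×LiDAR unit frees 178 g; slotting in 2×magnetometer (234 g) lifts the total to 423 at 1590 g.
The spare 1 g is too small for any remaining sensor, and no exchange beats 423.

423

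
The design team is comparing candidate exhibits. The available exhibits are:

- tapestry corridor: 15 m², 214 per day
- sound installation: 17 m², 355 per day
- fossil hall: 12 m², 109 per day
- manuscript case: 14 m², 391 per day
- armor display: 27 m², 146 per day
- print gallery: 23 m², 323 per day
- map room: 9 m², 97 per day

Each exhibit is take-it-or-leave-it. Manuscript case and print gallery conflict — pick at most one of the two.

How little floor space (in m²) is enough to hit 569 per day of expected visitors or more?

29

Minimise m² subject to total expected visitors ≥ 569.
tapestry corridor + manuscript case: 605 expected visitors at 29 m².
No combination under 29 m² hits 569.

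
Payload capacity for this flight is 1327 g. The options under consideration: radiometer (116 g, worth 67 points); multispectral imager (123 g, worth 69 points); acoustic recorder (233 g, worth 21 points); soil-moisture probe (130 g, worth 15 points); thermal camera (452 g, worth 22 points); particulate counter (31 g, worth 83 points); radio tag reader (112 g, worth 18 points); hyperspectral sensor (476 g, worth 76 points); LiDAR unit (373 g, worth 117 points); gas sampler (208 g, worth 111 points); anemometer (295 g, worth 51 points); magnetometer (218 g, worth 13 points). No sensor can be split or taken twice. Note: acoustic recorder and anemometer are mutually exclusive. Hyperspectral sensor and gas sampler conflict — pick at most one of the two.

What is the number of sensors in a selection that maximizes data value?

7

Optimal total is 516.
For example radiometer + multispectral imager + particulate counter + radio tag reader + LiDAR unit + gas sampler + anemometer achieves it, using 1258 g.
Any selection reaching 516 contains exactly 7 sensors.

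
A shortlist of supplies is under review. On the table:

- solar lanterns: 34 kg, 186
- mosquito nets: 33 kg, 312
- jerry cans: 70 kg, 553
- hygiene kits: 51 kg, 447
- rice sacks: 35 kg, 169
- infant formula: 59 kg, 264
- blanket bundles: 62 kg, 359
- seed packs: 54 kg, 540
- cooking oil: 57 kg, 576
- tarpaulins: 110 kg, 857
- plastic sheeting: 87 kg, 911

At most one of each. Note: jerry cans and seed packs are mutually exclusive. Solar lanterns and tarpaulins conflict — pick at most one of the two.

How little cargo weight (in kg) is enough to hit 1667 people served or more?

171

Minimise kg subject to total people served ≥ 1667.
mosquito nets + hygiene kits + plastic sheeting: 1670 people served at 171 kg.
Any bundle with less than 171 kg falls short of 1667.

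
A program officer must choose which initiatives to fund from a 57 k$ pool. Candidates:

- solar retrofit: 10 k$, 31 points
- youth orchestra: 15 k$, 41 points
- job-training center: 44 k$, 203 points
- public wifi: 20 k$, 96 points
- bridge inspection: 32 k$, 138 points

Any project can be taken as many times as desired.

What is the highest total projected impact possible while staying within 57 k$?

234

Density check — public wifi 4.80, job-training center 4.61, bridge inspection 4.31, solar retrofit 3.10 are the best per k$.
The ratio heuristic lands on solar retrofit + 2×public wifi (223) but leaves 7 k$ idle.
Replace 2×public wifi with job-training center: the trade gains 11 net, giving 234 at 54 k$.
Every other selection either busts 57 k$ or fails to beat 234.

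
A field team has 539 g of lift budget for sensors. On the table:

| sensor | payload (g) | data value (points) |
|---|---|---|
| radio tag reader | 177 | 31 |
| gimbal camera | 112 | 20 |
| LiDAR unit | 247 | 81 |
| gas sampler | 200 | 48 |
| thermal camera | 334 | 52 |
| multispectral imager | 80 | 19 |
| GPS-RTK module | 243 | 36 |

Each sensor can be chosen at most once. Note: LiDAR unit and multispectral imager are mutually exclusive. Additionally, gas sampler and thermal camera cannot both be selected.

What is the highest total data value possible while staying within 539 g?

132

Density check — LiDAR unit 0.33, gas sampler 0.24, multispectral imager 0.24 are the best per g.
Radio tag reader + gimbal camera + LiDAR unit uses 536 of the 539 g and totals 132.
Next best is LiDAR unit + gas sampler at 129 (447 g) — short by 3.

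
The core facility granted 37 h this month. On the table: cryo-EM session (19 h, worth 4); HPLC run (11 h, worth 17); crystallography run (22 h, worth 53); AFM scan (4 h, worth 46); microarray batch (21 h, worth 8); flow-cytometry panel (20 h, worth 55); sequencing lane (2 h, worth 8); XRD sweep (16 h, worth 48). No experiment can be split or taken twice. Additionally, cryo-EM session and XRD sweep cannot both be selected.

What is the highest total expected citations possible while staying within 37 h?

126

The ratio heuristic lands on HPLC run + AFM scan + sequencing lane + XRD sweep (119) but leaves 4 h idle.
Replace XRD sweep with flow-cytometry panel: the trade gains 7 net, giving 126 at 37 h.
No other feasible combination exceeds 126.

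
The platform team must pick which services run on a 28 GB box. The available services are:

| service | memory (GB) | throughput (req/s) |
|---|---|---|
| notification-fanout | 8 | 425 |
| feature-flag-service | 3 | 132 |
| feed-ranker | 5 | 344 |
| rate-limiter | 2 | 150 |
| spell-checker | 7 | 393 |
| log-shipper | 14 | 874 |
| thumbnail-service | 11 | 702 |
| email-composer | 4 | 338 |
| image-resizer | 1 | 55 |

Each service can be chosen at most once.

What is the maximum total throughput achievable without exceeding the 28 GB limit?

Density check — email-composer 84.50, rate-limiter 75.00, feed-ranker 68.80 are the best per GB.
Greedy by ratio would take feature-flag-service + feed-ranker + rate-limiter + thumbnail-service + email-composer + image-resizer: 26 GB used, total 1721.
The 12 GB tied up in thumbnail-service and image-resizer is better spent on log-shipper — total rises to 1838 (28 GB).

1838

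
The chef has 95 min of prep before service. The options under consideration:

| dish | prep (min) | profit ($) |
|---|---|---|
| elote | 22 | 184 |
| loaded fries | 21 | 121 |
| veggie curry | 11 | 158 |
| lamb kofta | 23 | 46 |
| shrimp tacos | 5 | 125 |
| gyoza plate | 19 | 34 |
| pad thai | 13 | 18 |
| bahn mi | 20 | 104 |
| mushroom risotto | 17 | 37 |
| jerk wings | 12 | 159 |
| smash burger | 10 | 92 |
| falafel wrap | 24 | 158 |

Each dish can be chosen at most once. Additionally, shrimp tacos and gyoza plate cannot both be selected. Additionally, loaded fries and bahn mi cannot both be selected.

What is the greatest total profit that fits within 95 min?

905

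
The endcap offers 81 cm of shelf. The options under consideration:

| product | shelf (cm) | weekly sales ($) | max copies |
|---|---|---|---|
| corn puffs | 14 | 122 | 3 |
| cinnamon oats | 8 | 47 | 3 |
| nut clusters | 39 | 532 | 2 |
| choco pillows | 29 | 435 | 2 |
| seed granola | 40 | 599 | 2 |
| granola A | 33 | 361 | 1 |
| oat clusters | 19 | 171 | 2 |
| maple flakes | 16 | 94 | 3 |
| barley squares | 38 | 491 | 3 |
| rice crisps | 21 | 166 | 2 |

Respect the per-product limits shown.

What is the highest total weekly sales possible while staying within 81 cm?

A density-first pass picks 2×choco pillows + oat clusters — 1041 at 77 cm.
Replace 2×choco pillows and oat clusters with 2×seed granola: the trade gains 157 net, giving 1198 at 80 cm.
The spare 1 cm is too small for any remaining product, and no exchange beats 1198.

1198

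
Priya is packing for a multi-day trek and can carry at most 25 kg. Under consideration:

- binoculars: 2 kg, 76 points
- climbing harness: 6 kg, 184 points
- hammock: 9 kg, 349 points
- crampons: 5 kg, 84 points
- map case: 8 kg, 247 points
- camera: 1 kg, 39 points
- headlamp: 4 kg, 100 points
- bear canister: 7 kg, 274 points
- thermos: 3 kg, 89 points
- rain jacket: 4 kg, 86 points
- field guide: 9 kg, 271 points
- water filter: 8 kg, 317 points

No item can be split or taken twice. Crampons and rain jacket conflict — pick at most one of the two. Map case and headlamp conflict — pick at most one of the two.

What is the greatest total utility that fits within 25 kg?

979

By utility per kg: water filter 39.62, bear canister 39.14, camera 39.00 lead.
Best packing: hammock + camera + bear canister + water filter — 25 kg, 979 total.
The closest alternative, hammock + bear canister + water filter, reaches only 940.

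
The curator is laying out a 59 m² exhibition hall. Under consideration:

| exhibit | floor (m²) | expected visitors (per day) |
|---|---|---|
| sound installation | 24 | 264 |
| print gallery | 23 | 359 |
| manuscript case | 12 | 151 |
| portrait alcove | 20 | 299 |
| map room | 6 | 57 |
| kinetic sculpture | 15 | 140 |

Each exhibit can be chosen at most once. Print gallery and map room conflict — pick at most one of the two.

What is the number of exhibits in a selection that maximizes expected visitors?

Optimal total is 809.
For example print gallery + manuscript case + portrait alcove achieves it, using 55 m².
Every optimal selection uses 3 exhibits.

3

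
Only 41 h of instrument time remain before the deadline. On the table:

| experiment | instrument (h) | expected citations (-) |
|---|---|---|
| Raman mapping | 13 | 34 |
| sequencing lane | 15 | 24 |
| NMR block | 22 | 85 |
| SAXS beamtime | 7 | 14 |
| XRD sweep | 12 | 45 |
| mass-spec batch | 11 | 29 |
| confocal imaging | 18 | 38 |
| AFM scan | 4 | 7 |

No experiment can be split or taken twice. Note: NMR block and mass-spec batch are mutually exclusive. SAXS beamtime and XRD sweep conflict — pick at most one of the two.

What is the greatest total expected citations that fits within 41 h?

137

By expected citations per h: NMR block 3.86, XRD sweep 3.75, mass-spec batch 2.64 lead.
NMR block + XRD sweep + AFM scan uses 38 of the 41 h and totals 137.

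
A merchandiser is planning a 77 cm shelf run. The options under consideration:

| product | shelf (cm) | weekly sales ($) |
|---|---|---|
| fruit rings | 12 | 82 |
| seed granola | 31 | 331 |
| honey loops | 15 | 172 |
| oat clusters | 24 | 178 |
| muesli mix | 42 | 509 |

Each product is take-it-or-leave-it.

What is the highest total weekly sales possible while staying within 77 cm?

Ranking by ratio (weekly sales/cm): muesli mix 12.12, honey loops 11.47, seed granola 10.68.
Greedy by ratio would take fruit rings + honey loops + muesli mix: 69 cm used, total 763.
The 27 cm tied up in fruit rings and honey loops is better spent on seed granola — total rises to 840 (73 cm).
Nothing else within 77 cm beats 840.

840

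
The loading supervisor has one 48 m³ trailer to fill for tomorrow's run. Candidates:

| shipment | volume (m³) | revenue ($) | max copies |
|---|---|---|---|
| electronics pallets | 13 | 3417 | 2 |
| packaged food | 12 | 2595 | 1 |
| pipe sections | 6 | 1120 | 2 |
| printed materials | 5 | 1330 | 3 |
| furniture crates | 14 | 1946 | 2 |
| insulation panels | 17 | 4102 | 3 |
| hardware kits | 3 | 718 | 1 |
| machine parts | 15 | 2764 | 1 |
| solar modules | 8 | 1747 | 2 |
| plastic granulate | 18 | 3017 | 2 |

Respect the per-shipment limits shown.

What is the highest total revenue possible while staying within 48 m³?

12266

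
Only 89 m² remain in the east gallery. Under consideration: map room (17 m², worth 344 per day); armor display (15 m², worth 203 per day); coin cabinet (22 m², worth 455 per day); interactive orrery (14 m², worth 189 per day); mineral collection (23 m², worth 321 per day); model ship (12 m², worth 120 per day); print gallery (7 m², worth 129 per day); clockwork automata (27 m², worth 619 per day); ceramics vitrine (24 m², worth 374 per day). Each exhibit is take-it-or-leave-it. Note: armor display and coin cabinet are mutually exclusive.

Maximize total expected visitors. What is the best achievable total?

1739

Taking map room + coin cabinet + mineral collection + clockwork automata: 89 m² used, 1739 in expected visitors.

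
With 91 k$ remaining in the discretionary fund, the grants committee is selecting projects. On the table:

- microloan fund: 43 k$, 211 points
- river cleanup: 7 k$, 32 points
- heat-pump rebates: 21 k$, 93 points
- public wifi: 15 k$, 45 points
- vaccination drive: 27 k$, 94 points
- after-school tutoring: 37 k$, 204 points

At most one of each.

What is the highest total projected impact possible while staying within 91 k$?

Ranking by ratio (projected impact/k$): after-school tutoring 5.51, microloan fund 4.91, river cleanup 4.57, heat-pump rebates 4.43.
Best packing: microloan fund + river cleanup + after-school tutoring — 87 k$, 447 total.

447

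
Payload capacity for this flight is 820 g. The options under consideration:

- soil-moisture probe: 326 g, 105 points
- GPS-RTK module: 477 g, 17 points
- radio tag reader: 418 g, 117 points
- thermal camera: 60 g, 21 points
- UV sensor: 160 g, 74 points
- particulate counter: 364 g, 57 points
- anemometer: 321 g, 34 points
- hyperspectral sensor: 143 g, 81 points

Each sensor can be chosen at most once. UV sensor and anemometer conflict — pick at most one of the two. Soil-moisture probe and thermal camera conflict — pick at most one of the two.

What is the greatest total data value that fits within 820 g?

Best packing: radio tag reader + thermal camera + UV sensor + hyperspectral sensor — 781 g, 293 total.
Next best is radio tag reader + UV sensor + hyperspectral sensor at 272 (721 g) — short by 21.

293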